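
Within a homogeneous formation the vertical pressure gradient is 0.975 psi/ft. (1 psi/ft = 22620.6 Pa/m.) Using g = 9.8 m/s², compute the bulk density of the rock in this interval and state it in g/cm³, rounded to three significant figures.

ρ = (dP/dz)/g = 0.975 psi/ft / 9.8 m/s² = 22055 Pa/m / 9.8 m/s² = 2250.5 kg/m³
= 2.251 g/cm³

2.25 g/cm³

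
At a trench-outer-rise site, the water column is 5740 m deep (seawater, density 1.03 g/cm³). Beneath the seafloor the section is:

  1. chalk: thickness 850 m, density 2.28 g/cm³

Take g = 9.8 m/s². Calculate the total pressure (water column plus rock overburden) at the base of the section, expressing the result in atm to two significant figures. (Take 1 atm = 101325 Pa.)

760 atm

seawater: 1030 kg/m³ × 9.8 m/s² × 5740 m = 5.794×10^7 Pa = 571.8 atm
chalk: 2280 kg/m³ × 9.8 m/s² × 850 m = 1.899×10^7 Pa = 187.4 atm
Total = 571.8 + 187.4 = 759.26 atm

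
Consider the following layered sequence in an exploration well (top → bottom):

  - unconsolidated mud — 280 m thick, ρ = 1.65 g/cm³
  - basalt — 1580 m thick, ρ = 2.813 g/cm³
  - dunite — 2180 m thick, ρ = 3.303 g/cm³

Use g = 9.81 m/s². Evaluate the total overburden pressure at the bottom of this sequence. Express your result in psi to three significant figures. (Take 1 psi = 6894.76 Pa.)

17200 psi

unconsolidated mud: 1650 kg/m³ × 9.81 m/s² × 280 m = 4.532×10^6 Pa = 657.3 psi
basalt: 2813 kg/m³ × 9.81 m/s² × 1580 m = 4.360×10^7 Pa = 6324 psi
dunite: 3303 kg/m³ × 9.81 m/s² × 2180 m = 7.064×10^7 Pa = 10245 psi
Total = 657.3 + 6324 + 10245 = 17226 psi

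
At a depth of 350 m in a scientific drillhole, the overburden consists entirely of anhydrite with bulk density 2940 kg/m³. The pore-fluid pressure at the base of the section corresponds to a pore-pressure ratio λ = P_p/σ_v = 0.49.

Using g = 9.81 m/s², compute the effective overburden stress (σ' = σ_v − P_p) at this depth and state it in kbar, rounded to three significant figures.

0.0515 kbar

Overburden (lithostatic) stress σ_v:
anhydrite: 2940 kg/m³ × 9.81 m/s² × 350 m = 1.009×10^7 Pa = 10.09 MPa
Pore pressure P_p = λ·σ_v = 0.49 × 10.09 MPa = 4.946 MPa
Effective stress σ' = σ_v − P_p = 10.09 − 4.946 = 5.1482 MPa = 0.051482 kbar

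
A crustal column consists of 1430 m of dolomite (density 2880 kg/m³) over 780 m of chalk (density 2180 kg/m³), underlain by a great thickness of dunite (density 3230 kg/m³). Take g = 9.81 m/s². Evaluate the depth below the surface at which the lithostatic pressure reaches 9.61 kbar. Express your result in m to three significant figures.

30700 m

Pressure at base of upper layers: 2880×9.81×1430 + 2180×9.81×780 = 5.708×10^7 Pa = 0.5708 kbar
Remaining pressure to be supplied by dunite: 9.610×10^8 − 5.708×10^7 = 9.039×10^8 Pa
Additional depth in dunite = 9.039×10^8 Pa / (3230 kg/m³ × 9.81 m/s²) = 28527 m
Total depth = 2210 m + 28527 m = 30737 m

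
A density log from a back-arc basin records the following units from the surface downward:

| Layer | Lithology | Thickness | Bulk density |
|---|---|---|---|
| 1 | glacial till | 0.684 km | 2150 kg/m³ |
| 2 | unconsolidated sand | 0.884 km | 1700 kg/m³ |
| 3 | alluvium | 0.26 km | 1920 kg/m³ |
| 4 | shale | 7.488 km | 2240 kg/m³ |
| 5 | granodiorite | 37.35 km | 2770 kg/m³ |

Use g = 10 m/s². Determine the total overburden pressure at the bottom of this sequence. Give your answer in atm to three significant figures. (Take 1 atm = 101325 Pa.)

glacial till: 2150 kg/m³ × 10 m/s² × 684 m = 1.471×10^7 Pa = 145.1 atm
unconsolidated sand: 1700 kg/m³ × 10 m/s² × 884 m = 1.503×10^7 Pa = 148.3 atm
alluvium: 1920 kg/m³ × 10 m/s² × 260 m = 4.992×10^6 Pa = 49.27 atm
shale: 2240 kg/m³ × 10 m/s² × 7488 m = 1.677×10^8 Pa = 1655 atm
granodiorite: 2770 kg/m³ × 10 m/s² × 37350 m = 1.035×10^9 Pa = 10211 atm
Total = 145.1 + 148.3 + 49.27 + 1655 + 10211 = 12209 atm

12200 atm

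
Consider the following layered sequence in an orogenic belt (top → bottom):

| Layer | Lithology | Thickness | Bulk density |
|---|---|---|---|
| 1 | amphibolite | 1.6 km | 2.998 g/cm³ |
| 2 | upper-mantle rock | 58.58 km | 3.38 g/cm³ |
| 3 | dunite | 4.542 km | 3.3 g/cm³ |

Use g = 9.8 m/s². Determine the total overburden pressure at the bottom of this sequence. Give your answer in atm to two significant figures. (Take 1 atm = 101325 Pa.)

21000 atm

amphibolite: 2998 kg/m³ × 9.8 m/s² × 1600 m = 4.701×10^7 Pa = 463.9 atm
upper-mantle rock: 3380 kg/m³ × 9.8 m/s² × 58580 m = 1.940×10^9 Pa = 19150 atm
dunite: 3300 kg/m³ × 9.8 m/s² × 4542 m = 1.469×10^8 Pa = 1450 atm
Total = 463.9 + 19150 + 1450 = 21064 atm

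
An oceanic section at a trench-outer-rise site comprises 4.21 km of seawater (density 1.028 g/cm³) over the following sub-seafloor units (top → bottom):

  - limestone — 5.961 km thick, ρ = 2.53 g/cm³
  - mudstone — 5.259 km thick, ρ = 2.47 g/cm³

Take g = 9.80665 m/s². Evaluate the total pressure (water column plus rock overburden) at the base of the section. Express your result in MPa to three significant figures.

318 MPa

seawater: 1028 kg/m³ × 9.80665 m/s² × 4210 m = 4.244×10^7 Pa = 42.44 MPa
limestone: 2530 kg/m³ × 9.80665 m/s² × 5961 m = 1.479×10^8 Pa = 147.9 MPa
mudstone: 2470 kg/m³ × 9.80665 m/s² × 5259 m = 1.274×10^8 Pa = 127.4 MPa
Total = 42.44 + 147.9 + 127.4 = 317.73 MPa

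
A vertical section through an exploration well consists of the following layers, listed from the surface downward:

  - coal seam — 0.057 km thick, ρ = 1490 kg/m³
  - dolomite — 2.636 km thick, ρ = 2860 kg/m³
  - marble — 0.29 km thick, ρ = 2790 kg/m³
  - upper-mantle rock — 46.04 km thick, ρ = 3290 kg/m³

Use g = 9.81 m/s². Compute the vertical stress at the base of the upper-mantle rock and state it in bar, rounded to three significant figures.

15700 bar

coal seam: 1490 kg/m³ × 9.81 m/s² × 57 m = 8.332×10^5 Pa = 8.332 bar
dolomite: 2860 kg/m³ × 9.81 m/s² × 2636 m = 7.396×10^7 Pa = 739.6 bar
marble: 2790 kg/m³ × 9.81 m/s² × 290 m = 7.937×10^6 Pa = 79.37 bar
upper-mantle rock: 3290 kg/m³ × 9.81 m/s² × 46040 m = 1.486×10^9 Pa = 14859 bar
Total = 8.332 + 739.6 + 79.37 + 14859 = 15687 bar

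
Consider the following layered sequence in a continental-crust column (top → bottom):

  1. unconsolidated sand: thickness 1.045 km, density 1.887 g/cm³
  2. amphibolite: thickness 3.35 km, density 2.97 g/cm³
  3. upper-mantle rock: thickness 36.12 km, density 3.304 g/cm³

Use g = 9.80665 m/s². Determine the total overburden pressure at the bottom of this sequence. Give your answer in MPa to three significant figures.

unconsolidated sand: 1887 kg/m³ × 9.80665 m/s² × 1045 m = 1.934×10^7 Pa = 19.34 MPa
amphibolite: 2970 kg/m³ × 9.80665 m/s² × 3350 m = 9.757×10^7 Pa = 97.57 MPa
upper-mantle rock: 3304 kg/m³ × 9.80665 m/s² × 36120 m = 1.170×10^9 Pa = 1170 MPa
Total = 19.34 + 97.57 + 1170 = 1287.2 MPa

1290 MPa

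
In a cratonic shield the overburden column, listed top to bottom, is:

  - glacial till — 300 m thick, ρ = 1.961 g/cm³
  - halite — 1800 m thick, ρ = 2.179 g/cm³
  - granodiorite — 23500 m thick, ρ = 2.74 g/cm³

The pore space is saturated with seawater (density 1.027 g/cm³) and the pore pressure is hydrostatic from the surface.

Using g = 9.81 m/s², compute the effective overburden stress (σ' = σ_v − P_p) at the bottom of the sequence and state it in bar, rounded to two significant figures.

4200 bar

Overburden (lithostatic) stress σ_v:
glacial till: 1961 kg/m³ × 9.81 m/s² × 300 m = 5.771×10^6 Pa = 5.771 MPa
halite: 2179 kg/m³ × 9.81 m/s² × 1800 m = 3.848×10^7 Pa = 38.48 MPa
granodiorite: 2740 kg/m³ × 9.81 m/s² × 23500 m = 6.317×10^8 Pa = 631.7 MPa
Total = 5.771 + 38.48 + 631.7 = 675.91 MPa
Pore pressure P_p = 1027 kg/m³ × 9.81 m/s² × 25600 m = 2.579×10^8 Pa = 257.9 MPa
Effective stress σ' = σ_v − P_p = 675.9 − 257.9 = 418.00 MPa = 4180.0 bar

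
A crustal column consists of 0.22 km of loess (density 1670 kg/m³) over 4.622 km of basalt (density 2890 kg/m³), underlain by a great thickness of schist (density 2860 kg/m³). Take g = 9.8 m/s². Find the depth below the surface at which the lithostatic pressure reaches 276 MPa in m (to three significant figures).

9890 m

Pressure at base of upper layers: 1670×9.8×220 + 2890×9.8×4622 = 1.345×10^8 Pa = 134.5 MPa
Remaining pressure to be supplied by schist: 2.760×10^8 − 1.345×10^8 = 1.415×10^8 Pa
Additional depth in schist = 1.415×10^8 Pa / (2860 kg/m³ × 9.8 m/s²) = 5048.4 m
Total depth = 4842 m + 5048.4 m = 9890.4 m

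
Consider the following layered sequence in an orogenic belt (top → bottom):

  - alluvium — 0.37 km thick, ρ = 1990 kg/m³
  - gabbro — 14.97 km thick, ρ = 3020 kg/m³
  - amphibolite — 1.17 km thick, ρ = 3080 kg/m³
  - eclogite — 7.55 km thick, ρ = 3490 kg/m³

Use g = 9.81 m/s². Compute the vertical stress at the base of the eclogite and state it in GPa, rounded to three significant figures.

0.745 GPa

alluvium: 1990 kg/m³ × 9.81 m/s² × 370 m = 7.223×10^6 Pa = 7.223×10^-3 GPa
gabbro: 3020 kg/m³ × 9.81 m/s² × 14970 m = 4.435×10^8 Pa = 0.4435 GPa
amphibolite: 3080 kg/m³ × 9.81 m/s² × 1170 m = 3.535×10^7 Pa = 0.03535 GPa
eclogite: 3490 kg/m³ × 9.81 m/s² × 7550 m = 2.585×10^8 Pa = 0.2585 GPa
Total = 7.223×10^-3 + 0.4435 + 0.03535 + 0.2585 = 0.74457 GPa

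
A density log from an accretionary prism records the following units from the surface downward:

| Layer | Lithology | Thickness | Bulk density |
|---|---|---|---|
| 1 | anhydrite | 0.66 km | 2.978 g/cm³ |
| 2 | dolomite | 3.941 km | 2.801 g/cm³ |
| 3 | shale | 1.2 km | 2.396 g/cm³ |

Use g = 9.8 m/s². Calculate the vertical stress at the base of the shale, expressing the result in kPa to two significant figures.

anhydrite: 2978 kg/m³ × 9.8 m/s² × 660 m = 1.926×10^7 Pa = 19262 kPa
dolomite: 2801 kg/m³ × 9.8 m/s² × 3941 m = 1.082×10^8 Pa = 1.082×10^5 kPa
shale: 2396 kg/m³ × 9.8 m/s² × 1200 m = 2.818×10^7 Pa = 28177 kPa
Total = 19262 + 1.082×10^5 + 28177 = 1.5562×10^5 kPa

160000 kPa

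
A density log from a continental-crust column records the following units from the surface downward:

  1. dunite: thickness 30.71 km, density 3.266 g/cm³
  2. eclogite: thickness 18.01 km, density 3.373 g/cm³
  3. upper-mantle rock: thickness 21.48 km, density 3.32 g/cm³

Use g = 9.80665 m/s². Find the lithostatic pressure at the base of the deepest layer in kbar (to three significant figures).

dunite: 3266 kg/m³ × 9.80665 m/s² × 30710 m = 9.836×10^8 Pa = 9.836 kbar
eclogite: 3373 kg/m³ × 9.80665 m/s² × 18010 m = 5.957×10^8 Pa = 5.957 kbar
upper-mantle rock: 3320 kg/m³ × 9.80665 m/s² × 21480 m = 6.993×10^8 Pa = 6.993 kbar
Total = 9.836 + 5.957 + 6.993 = 22.787 kbar

22.8 kbar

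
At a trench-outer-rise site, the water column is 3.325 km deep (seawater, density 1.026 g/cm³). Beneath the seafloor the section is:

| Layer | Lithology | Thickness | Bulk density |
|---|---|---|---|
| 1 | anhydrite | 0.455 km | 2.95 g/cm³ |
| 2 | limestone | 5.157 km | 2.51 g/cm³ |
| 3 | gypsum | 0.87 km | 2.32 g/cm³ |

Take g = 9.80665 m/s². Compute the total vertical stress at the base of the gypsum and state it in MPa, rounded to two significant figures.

seawater: 1026 kg/m³ × 9.80665 m/s² × 3325 m = 3.345×10^7 Pa = 33.45 MPa
anhydrite: 2950 kg/m³ × 9.80665 m/s² × 455 m = 1.316×10^7 Pa = 13.16 MPa
limestone: 2510 kg/m³ × 9.80665 m/s² × 5157 m = 1.269×10^8 Pa = 126.9 MPa
gypsum: 2320 kg/m³ × 9.80665 m/s² × 870 m = 1.979×10^7 Pa = 19.79 MPa
Total = 33.45 + 13.16 + 126.9 + 19.79 = 193.35 MPa

190 MPa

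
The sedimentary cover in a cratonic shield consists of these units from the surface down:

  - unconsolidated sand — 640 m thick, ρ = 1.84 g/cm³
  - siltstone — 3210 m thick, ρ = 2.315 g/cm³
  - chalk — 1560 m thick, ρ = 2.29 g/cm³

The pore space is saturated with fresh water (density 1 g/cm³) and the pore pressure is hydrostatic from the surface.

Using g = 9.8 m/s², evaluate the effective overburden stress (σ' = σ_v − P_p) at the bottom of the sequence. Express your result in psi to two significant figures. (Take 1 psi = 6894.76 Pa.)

9600 psi

Overburden (lithostatic) stress σ_v:
unconsolidated sand: 1840 kg/m³ × 9.8 m/s² × 640 m = 1.154×10^7 Pa = 11.54 MPa
siltstone: 2315 kg/m³ × 9.8 m/s² × 3210 m = 7.283×10^7 Pa = 72.83 MPa
chalk: 2290 kg/m³ × 9.8 m/s² × 1560 m = 3.501×10^7 Pa = 35.01 MPa
Total = 11.54 + 72.83 + 35.01 = 119.38 MPa
Pore pressure P_p = 1000 kg/m³ × 9.8 m/s² × 5410 m = 5.302×10^7 Pa = 53.02 MPa
Effective stress σ' = σ_v − P_p = 119.4 − 53.02 = 66.357 MPa = 9624.3 psi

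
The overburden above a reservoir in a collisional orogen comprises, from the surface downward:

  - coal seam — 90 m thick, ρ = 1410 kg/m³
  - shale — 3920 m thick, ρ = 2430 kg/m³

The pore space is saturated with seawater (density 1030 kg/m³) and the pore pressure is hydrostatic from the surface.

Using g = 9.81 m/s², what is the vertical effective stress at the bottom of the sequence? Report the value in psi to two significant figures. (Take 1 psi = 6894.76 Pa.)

7900 psi

Overburden (lithostatic) stress σ_v:
coal seam: 1410 kg/m³ × 9.81 m/s² × 90 m = 1.245×10^6 Pa = 1.245 MPa
shale: 2430 kg/m³ × 9.81 m/s² × 3920 m = 9.345×10^7 Pa = 93.45 MPa
Total = 1.245 + 93.45 = 94.691 MPa
Pore pressure P_p = 1030 kg/m³ × 9.81 m/s² × 4010 m = 4.052×10^7 Pa = 40.52 MPa
Effective stress σ' = σ_v − P_p = 94.69 − 40.52 = 54.173 MPa = 7857.1 psi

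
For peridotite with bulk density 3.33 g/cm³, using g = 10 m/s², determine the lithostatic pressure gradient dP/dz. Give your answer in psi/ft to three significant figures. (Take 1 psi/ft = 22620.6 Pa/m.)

1.47 psi/ft

dP/dz = ρg = 3330 kg/m³ × 10 m/s² = 33300 Pa/m
= 33300 Pa/m × (1 psi/ft / 22621 Pa/m) = 1.4721 psi/ft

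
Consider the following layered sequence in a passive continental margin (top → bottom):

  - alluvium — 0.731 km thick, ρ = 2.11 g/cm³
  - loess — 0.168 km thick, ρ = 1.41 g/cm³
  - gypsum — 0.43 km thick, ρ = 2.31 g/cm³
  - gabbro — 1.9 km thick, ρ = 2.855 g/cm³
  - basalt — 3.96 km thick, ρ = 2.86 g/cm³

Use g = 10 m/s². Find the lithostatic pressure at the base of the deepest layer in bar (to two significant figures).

2000 bar

alluvium: 2110 kg/m³ × 10 m/s² × 731 m = 1.542×10^7 Pa = 154.2 bar
loess: 1410 kg/m³ × 10 m/s² × 168 m = 2.369×10^6 Pa = 23.69 bar
gypsum: 2310 kg/m³ × 10 m/s² × 430 m = 9.933×10^6 Pa = 99.33 bar
gabbro: 2855 kg/m³ × 10 m/s² × 1900 m = 5.425×10^7 Pa = 542.5 bar
basalt: 2860 kg/m³ × 10 m/s² × 3960 m = 1.133×10^8 Pa = 1133 bar
Total = 154.2 + 23.69 + 99.33 + 542.5 + 1133 = 1952.3 bar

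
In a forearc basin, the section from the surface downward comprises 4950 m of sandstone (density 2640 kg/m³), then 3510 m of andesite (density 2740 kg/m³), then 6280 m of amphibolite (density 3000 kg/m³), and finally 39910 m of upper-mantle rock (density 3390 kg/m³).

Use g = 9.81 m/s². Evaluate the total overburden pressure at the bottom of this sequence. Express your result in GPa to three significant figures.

sandstone: 2640 kg/m³ × 9.81 m/s² × 4950 m = 1.282×10^8 Pa = 0.1282 GPa
andesite: 2740 kg/m³ × 9.81 m/s² × 3510 m = 9.435×10^7 Pa = 0.09435 GPa
amphibolite: 3000 kg/m³ × 9.81 m/s² × 6280 m = 1.848×10^8 Pa = 0.1848 GPa
upper-mantle rock: 3390 kg/m³ × 9.81 m/s² × 39910 m = 1.327×10^9 Pa = 1.327 GPa
Total = 0.1282 + 0.09435 + 0.1848 + 1.327 = 1.7346 GPa

1.73 GPa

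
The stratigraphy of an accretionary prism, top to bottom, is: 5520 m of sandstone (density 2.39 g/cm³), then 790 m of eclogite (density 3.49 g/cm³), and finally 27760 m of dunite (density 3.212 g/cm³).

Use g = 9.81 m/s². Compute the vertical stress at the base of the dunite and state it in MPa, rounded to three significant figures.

1030 MPa

sandstone: 2390 kg/m³ × 9.81 m/s² × 5520 m = 1.294×10^8 Pa = 129.4 MPa
eclogite: 3490 kg/m³ × 9.81 m/s² × 790 m = 2.705×10^7 Pa = 27.05 MPa
dunite: 3212 kg/m³ × 9.81 m/s² × 27760 m = 8.747×10^8 Pa = 874.7 MPa
Total = 129.4 + 27.05 + 874.7 = 1031.2 MPa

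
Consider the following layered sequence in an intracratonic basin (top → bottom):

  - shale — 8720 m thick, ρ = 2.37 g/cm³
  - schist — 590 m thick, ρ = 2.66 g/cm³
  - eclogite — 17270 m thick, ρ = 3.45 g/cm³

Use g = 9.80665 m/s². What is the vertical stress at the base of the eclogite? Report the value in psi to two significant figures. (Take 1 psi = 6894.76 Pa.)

120000 psi

shale: 2370 kg/m³ × 9.80665 m/s² × 8720 m = 2.027×10^8 Pa = 29395 psi
schist: 2660 kg/m³ × 9.80665 m/s² × 590 m = 1.539×10^7 Pa = 2232 psi
eclogite: 3450 kg/m³ × 9.80665 m/s² × 17270 m = 5.843×10^8 Pa = 84745 psi
Total = 29395 + 2232 + 84745 = 1.1637×10^5 psi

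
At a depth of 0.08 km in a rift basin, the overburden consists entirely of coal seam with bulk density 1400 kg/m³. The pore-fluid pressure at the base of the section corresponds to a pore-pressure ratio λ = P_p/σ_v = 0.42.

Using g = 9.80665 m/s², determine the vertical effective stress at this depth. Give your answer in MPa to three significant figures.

0.637 MPa

Overburden (lithostatic) stress σ_v:
coal seam: 1400 kg/m³ × 9.80665 m/s² × 80 m = 1.098×10^6 Pa = 1.098 MPa
Pore pressure P_p = λ·σ_v = 0.42 × 1.098 MPa = 0.4613 MPa
Effective stress σ' = σ_v − P_p = 1.098 − 0.4613 = 0.63704 MPa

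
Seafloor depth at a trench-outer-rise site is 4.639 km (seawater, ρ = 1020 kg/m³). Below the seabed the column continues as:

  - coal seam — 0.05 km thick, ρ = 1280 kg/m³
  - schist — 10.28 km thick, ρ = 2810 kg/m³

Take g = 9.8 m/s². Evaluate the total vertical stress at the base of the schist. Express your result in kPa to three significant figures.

330000 kPa

seawater: 1020 kg/m³ × 9.8 m/s² × 4639 m = 4.637×10^7 Pa = 46371 kPa
coal seam: 1280 kg/m³ × 9.8 m/s² × 50 m = 6.272×10^5 Pa = 627.2 kPa
schist: 2810 kg/m³ × 9.8 m/s² × 10280 m = 2.831×10^8 Pa = 2.831×10^5 kPa
Total = 46371 + 627.2 + 2.831×10^5 = 3.3009×10^5 kPa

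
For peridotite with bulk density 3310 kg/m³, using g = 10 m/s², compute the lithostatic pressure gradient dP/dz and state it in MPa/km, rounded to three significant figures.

dP/dz = ρg = 3310 kg/m³ × 10 m/s² = 33100 Pa/m
= 33100 Pa/m × (1 MPa/km / 1000.0 Pa/m) = 33.100 MPa/km

33.1 MPa/km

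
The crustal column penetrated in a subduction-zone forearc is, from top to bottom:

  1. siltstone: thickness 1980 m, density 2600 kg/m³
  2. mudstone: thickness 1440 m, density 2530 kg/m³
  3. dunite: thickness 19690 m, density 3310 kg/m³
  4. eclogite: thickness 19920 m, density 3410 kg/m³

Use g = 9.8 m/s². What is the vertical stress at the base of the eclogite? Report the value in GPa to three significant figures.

siltstone: 2600 kg/m³ × 9.8 m/s² × 1980 m = 5.045×10^7 Pa = 0.05045 GPa
mudstone: 2530 kg/m³ × 9.8 m/s² × 1440 m = 3.570×10^7 Pa = 0.03570 GPa
dunite: 3310 kg/m³ × 9.8 m/s² × 19690 m = 6.387×10^8 Pa = 0.6387 GPa
eclogite: 3410 kg/m³ × 9.8 m/s² × 19920 m = 6.657×10^8 Pa = 0.6657 GPa
Total = 0.05045 + 0.03570 + 0.6387 + 0.6657 = 1.3905 GPa

1.39 GPa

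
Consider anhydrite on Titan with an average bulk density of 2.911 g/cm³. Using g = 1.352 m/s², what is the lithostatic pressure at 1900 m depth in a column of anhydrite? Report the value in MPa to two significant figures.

7.5 MPa

anhydrite: 2911 kg/m³ × 1.352 m/s² × 1900 m = 7.478×10^6 Pa = 7.478 MPa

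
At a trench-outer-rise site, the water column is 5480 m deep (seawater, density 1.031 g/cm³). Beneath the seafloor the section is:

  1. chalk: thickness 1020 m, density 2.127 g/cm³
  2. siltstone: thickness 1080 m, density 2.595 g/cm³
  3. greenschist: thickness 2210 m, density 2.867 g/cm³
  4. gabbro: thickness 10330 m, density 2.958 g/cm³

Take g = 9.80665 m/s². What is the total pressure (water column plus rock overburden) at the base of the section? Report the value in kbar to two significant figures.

4.7 kbar

seawater: 1031 kg/m³ × 9.80665 m/s² × 5480 m = 5.541×10^7 Pa = 0.5541 kbar
chalk: 2127 kg/m³ × 9.80665 m/s² × 1020 m = 2.128×10^7 Pa = 0.2128 kbar
siltstone: 2595 kg/m³ × 9.80665 m/s² × 1080 m = 2.748×10^7 Pa = 0.2748 kbar
greenschist: 2867 kg/m³ × 9.80665 m/s² × 2210 m = 6.214×10^7 Pa = 0.6214 kbar
gabbro: 2958 kg/m³ × 9.80665 m/s² × 10330 m = 2.997×10^8 Pa = 2.997 kbar
Total = 0.5541 + 0.2128 + 0.2748 + 0.6214 + 2.997 = 4.6596 kbar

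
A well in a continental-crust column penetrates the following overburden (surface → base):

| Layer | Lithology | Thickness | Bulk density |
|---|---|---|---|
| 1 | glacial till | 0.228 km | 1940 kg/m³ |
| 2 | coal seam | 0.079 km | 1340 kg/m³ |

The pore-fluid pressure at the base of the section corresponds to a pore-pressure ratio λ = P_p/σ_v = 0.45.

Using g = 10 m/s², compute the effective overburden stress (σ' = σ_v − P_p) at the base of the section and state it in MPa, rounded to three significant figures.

Overburden (lithostatic) stress σ_v:
glacial till: 1940 kg/m³ × 10 m/s² × 228 m = 4.423×10^6 Pa = 4.423 MPa
coal seam: 1340 kg/m³ × 10 m/s² × 79 m = 1.059×10^6 Pa = 1.059 MPa
Total = 4.423 + 1.059 = 5.4818 MPa
Pore pressure P_p = λ·σ_v = 0.45 × 5.482 MPa = 2.467 MPa
Effective stress σ' = σ_v − P_p = 5.482 − 2.467 = 3.0150 MPa

3.01 MPa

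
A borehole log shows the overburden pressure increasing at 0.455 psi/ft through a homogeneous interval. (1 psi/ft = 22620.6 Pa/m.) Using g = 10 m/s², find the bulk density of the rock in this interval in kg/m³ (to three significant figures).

ρ = (dP/dz)/g = 0.455 psi/ft / 10 m/s² = 10292 Pa/m / 10 m/s² = 1029.2 kg/m³

1030 kg/m³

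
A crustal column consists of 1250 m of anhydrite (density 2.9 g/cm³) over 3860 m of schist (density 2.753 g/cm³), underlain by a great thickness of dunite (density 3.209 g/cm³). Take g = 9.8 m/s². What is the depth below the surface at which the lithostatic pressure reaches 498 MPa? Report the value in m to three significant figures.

Pressure at base of upper layers: 2900×9.8×1250 + 2753×9.8×3860 = 1.397×10^8 Pa = 139.7 MPa
Remaining pressure to be supplied by dunite: 4.980×10^8 − 1.397×10^8 = 3.583×10^8 Pa
Additional depth in dunite = 3.583×10^8 Pa / (3209 kg/m³ × 9.8 m/s²) = 11394 m
Total depth = 5110 m + 11394 m = 16504 m

16500 m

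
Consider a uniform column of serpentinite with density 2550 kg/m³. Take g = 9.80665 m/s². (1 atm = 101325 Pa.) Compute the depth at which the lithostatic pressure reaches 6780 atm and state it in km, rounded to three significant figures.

h = P/(ρg) = 6780 atm / (2550 kg/m³ × 9.80665 m/s²) = 6.870×10^8 Pa / 25007 Pa/m = 27472 m
= 27.472 km

27.5 km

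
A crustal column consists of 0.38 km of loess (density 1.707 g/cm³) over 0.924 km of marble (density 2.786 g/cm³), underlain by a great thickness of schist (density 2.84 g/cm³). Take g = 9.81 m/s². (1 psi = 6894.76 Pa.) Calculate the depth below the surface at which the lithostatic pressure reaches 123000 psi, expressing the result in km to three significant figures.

Pressure at base of upper layers: 1707×9.81×380 + 2786×9.81×924 = 3.162×10^7 Pa = 4586 psi
Remaining pressure to be supplied by schist: 8.481×10^8 − 3.162×10^7 = 8.164×10^8 Pa
Additional depth in schist = 8.164×10^8 Pa / (2840 kg/m³ × 9.81 m/s²) = 29305 m
Total depth = 1304 m + 29305 m = 30609 m
= 30.609 km

30.6 km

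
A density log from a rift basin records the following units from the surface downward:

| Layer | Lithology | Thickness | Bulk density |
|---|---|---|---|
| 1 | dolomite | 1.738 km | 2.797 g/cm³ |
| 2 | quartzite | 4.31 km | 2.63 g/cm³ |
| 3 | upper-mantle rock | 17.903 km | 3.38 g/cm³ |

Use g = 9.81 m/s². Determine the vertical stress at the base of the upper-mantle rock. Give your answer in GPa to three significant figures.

dolomite: 2797 kg/m³ × 9.81 m/s² × 1738 m = 4.769×10^7 Pa = 0.04769 GPa
quartzite: 2630 kg/m³ × 9.81 m/s² × 4310 m = 1.112×10^8 Pa = 0.1112 GPa
upper-mantle rock: 3380 kg/m³ × 9.81 m/s² × 17903 m = 5.936×10^8 Pa = 0.5936 GPa
Total = 0.04769 + 0.1112 + 0.5936 = 0.75251 GPa

0.753 GPa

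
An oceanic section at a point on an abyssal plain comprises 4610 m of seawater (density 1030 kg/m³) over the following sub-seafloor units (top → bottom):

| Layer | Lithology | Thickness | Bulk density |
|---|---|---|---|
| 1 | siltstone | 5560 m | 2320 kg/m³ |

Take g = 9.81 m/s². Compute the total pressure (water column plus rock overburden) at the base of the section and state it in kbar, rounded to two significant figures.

1.7 kbar

seawater: 1030 kg/m³ × 9.81 m/s² × 4610 m = 4.658×10^7 Pa = 0.4658 kbar
siltstone: 2320 kg/m³ × 9.81 m/s² × 5560 m = 1.265×10^8 Pa = 1.265 kbar
Total = 0.4658 + 1.265 = 1.7312 kbar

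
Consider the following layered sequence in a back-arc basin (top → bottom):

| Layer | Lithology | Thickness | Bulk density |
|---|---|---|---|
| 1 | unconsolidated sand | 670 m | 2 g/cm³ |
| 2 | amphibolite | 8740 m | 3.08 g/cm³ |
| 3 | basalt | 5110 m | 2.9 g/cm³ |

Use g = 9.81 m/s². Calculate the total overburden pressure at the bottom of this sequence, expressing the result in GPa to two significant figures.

0.42 GPa

unconsolidated sand: 2000 kg/m³ × 9.81 m/s² × 670 m = 1.315×10^7 Pa = 0.01315 GPa
amphibolite: 3080 kg/m³ × 9.81 m/s² × 8740 m = 2.641×10^8 Pa = 0.2641 GPa
basalt: 2900 kg/m³ × 9.81 m/s² × 5110 m = 1.454×10^8 Pa = 0.1454 GPa
Total = 0.01315 + 0.2641 + 0.1454 = 0.42260 GPa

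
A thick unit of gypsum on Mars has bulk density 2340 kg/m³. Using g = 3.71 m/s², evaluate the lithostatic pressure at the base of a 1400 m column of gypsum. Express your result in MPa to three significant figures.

gypsum: 2340 kg/m³ × 3.71 m/s² × 1400 m = 1.215×10^7 Pa = 12.15 MPa

12.2 MPa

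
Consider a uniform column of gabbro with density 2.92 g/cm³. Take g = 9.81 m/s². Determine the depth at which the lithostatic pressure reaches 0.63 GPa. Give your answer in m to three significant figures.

h = P/(ρg) = 0.63 GPa / (2920 kg/m³ × 9.81 m/s²) = 6.300×10^8 Pa / 28645 Pa/m = 21993 m

22000 m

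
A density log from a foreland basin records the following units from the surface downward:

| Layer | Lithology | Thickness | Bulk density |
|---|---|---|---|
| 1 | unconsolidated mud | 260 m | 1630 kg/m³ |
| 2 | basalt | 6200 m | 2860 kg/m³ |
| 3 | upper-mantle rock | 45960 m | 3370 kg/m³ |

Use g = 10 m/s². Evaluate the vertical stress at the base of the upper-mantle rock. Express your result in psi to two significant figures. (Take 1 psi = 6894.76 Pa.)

unconsolidated mud: 1630 kg/m³ × 10 m/s² × 260 m = 4.238×10^6 Pa = 614.7 psi
basalt: 2860 kg/m³ × 10 m/s² × 6200 m = 1.773×10^8 Pa = 25718 psi
upper-mantle rock: 3370 kg/m³ × 10 m/s² × 45960 m = 1.549×10^9 Pa = 2.246×10^5 psi
Total = 614.7 + 25718 + 2.246×10^5 = 2.5097×10^5 psi

250000 psi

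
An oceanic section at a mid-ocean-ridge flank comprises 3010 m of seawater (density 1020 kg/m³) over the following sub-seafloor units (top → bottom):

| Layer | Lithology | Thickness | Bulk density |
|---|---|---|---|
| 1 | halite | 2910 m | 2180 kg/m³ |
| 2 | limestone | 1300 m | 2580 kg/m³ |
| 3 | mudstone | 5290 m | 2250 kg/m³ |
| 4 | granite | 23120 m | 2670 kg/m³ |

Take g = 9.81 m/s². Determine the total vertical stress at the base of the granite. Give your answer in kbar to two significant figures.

seawater: 1020 kg/m³ × 9.81 m/s² × 3010 m = 3.012×10^7 Pa = 0.3012 kbar
halite: 2180 kg/m³ × 9.81 m/s² × 2910 m = 6.223×10^7 Pa = 0.6223 kbar
limestone: 2580 kg/m³ × 9.81 m/s² × 1300 m = 3.290×10^7 Pa = 0.3290 kbar
mudstone: 2250 kg/m³ × 9.81 m/s² × 5290 m = 1.168×10^8 Pa = 1.168 kbar
granite: 2670 kg/m³ × 9.81 m/s² × 23120 m = 6.056×10^8 Pa = 6.056 kbar
Total = 0.3012 + 0.6223 + 0.3290 + 1.168 + 6.056 = 8.4759 kbar

8.5 kbar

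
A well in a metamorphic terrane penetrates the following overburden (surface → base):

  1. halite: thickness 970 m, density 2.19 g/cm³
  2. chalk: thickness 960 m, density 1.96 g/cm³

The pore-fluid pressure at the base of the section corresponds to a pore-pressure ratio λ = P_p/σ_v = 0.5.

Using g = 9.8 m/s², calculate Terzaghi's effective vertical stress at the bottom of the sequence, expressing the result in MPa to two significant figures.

20 MPa

Overburden (lithostatic) stress σ_v:
halite: 2190 kg/m³ × 9.8 m/s² × 970 m = 2.082×10^7 Pa = 20.82 MPa
chalk: 1960 kg/m³ × 9.8 m/s² × 960 m = 1.844×10^7 Pa = 18.44 MPa
Total = 20.82 + 18.44 = 39.258 MPa
Pore pressure P_p = λ·σ_v = 0.5 × 39.26 MPa = 19.63 MPa
Effective stress σ' = σ_v − P_p = 39.26 − 19.63 = 19.629 MPa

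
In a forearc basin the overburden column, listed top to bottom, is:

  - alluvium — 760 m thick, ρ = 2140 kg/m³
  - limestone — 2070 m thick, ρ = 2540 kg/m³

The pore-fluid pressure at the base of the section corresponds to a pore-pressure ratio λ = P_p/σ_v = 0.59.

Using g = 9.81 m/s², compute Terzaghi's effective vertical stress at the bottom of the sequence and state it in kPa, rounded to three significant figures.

27700 kPa

Overburden (lithostatic) stress σ_v:
alluvium: 2140 kg/m³ × 9.81 m/s² × 760 m = 1.595×10^7 Pa = 15.95 MPa
limestone: 2540 kg/m³ × 9.81 m/s² × 2070 m = 5.158×10^7 Pa = 51.58 MPa
Total = 15.95 + 51.58 = 67.534 MPa
Pore pressure P_p = λ·σ_v = 0.59 × 67.53 MPa = 39.85 MPa
Effective stress σ' = σ_v − P_p = 67.53 − 39.85 = 27.689 MPa = 27689 kPa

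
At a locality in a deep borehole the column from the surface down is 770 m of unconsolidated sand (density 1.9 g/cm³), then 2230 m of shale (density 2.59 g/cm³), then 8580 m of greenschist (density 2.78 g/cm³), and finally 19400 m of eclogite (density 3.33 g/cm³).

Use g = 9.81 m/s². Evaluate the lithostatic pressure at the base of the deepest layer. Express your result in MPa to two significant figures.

unconsolidated sand: 1900 kg/m³ × 9.81 m/s² × 770 m = 1.435×10^7 Pa = 14.35 MPa
shale: 2590 kg/m³ × 9.81 m/s² × 2230 m = 5.666×10^7 Pa = 56.66 MPa
greenschist: 2780 kg/m³ × 9.81 m/s² × 8580 m = 2.340×10^8 Pa = 234.0 MPa
eclogite: 3330 kg/m³ × 9.81 m/s² × 19400 m = 6.337×10^8 Pa = 633.7 MPa
Total = 14.35 + 56.66 + 234.0 + 633.7 = 938.75 MPa

940 MPa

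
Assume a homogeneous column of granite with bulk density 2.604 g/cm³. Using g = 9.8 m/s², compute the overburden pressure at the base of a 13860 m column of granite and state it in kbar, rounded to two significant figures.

3.5 kbar

granite: 2604 kg/m³ × 9.8 m/s² × 13860 m = 3.537×10^8 Pa = 3.537 kbar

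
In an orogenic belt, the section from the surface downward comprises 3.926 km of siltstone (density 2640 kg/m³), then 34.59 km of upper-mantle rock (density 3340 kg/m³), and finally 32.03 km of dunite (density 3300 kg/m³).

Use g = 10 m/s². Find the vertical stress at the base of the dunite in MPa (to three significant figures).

2320 MPa

siltstone: 2640 kg/m³ × 10 m/s² × 3926 m = 1.036×10^8 Pa = 103.6 MPa
upper-mantle rock: 3340 kg/m³ × 10 m/s² × 34590 m = 1.155×10^9 Pa = 1155 MPa
dunite: 3300 kg/m³ × 10 m/s² × 32030 m = 1.057×10^9 Pa = 1057 MPa
Total = 103.6 + 1155 + 1057 = 2315.9 MPa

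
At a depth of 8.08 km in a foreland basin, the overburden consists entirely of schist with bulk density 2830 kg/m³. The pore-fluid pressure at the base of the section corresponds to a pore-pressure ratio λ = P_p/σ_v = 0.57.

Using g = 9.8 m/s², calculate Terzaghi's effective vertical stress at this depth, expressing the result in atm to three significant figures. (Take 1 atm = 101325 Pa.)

951 atm

Overburden (lithostatic) stress σ_v:
schist: 2830 kg/m³ × 9.8 m/s² × 8080 m = 2.241×10^8 Pa = 224.1 MPa
Pore pressure P_p = λ·σ_v = 0.57 × 224.1 MPa = 127.7 MPa
Effective stress σ' = σ_v − P_p = 224.1 − 127.7 = 96.359 MPa = 950.99 atm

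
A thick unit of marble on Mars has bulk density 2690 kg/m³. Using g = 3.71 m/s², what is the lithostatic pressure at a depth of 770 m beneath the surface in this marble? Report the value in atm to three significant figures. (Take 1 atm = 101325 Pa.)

75.8 atm

marble: 2690 kg/m³ × 3.71 m/s² × 770 m = 7.685×10^6 Pa = 75.84 atm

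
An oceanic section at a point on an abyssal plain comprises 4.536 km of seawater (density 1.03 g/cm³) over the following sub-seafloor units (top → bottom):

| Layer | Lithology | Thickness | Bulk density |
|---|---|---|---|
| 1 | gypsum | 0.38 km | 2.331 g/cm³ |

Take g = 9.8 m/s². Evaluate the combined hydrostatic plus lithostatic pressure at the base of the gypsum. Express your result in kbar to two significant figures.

seawater: 1030 kg/m³ × 9.8 m/s² × 4536 m = 4.579×10^7 Pa = 0.4579 kbar
gypsum: 2331 kg/m³ × 9.8 m/s² × 380 m = 8.681×10^6 Pa = 0.08681 kbar
Total = 0.4579 + 0.08681 = 0.54467 kbar

0.54 kbar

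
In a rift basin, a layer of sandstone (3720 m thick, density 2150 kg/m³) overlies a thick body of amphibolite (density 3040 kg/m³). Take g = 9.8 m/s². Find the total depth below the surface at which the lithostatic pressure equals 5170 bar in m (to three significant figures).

18400 m

Pressure at base of upper layers: 2150×9.8×3720 = 7.838×10^7 Pa = 783.8 bar
Remaining pressure to be supplied by amphibolite: 5.170×10^8 − 7.838×10^7 = 4.386×10^8 Pa
Additional depth in amphibolite = 4.386×10^8 Pa / (3040 kg/m³ × 9.8 m/s²) = 14723 m
Total depth = 3720 m + 14723 m = 18443 m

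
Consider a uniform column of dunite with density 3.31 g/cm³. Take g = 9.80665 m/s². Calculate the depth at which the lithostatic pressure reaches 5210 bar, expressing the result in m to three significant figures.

h = P/(ρg) = 5210 bar / (3310 kg/m³ × 9.80665 m/s²) = 5.210×10^8 Pa / 32460 Pa/m = 16051 m

16100 m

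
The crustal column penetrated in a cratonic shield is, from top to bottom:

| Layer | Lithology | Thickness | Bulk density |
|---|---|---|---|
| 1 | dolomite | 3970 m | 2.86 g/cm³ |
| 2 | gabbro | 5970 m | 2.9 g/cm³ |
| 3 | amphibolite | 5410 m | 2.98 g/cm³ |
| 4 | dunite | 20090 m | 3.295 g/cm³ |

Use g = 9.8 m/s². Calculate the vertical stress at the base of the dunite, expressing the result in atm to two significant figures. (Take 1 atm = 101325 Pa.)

11000 atm

dolomite: 2860 kg/m³ × 9.8 m/s² × 3970 m = 1.113×10^8 Pa = 1098 atm
gabbro: 2900 kg/m³ × 9.8 m/s² × 5970 m = 1.697×10^8 Pa = 1674 atm
amphibolite: 2980 kg/m³ × 9.8 m/s² × 5410 m = 1.580×10^8 Pa = 1559 atm
dunite: 3295 kg/m³ × 9.8 m/s² × 20090 m = 6.487×10^8 Pa = 6402 atm
Total = 1098 + 1674 + 1559 + 6402 = 10734 atm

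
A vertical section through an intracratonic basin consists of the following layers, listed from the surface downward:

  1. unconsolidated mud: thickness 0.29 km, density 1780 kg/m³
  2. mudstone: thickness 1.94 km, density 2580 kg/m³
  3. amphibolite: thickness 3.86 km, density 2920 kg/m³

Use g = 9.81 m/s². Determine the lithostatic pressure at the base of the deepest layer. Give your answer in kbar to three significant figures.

1.65 kbar

unconsolidated mud: 1780 kg/m³ × 9.81 m/s² × 290 m = 5.064×10^6 Pa = 0.05064 kbar
mudstone: 2580 kg/m³ × 9.81 m/s² × 1940 m = 4.910×10^7 Pa = 0.4910 kbar
amphibolite: 2920 kg/m³ × 9.81 m/s² × 3860 m = 1.106×10^8 Pa = 1.106 kbar
Total = 0.05064 + 0.4910 + 1.106 = 1.6474 kbar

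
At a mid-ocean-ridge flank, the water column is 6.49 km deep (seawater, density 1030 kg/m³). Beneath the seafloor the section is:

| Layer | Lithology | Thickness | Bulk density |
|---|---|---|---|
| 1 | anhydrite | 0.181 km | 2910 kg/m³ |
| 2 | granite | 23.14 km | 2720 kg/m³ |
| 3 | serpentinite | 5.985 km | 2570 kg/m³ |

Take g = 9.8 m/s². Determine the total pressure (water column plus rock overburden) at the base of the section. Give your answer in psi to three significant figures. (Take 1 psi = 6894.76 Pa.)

122000 psi

seawater: 1030 kg/m³ × 9.8 m/s² × 6490 m = 6.551×10^7 Pa = 9501 psi
anhydrite: 2910 kg/m³ × 9.8 m/s² × 181 m = 5.162×10^6 Pa = 748.6 psi
granite: 2720 kg/m³ × 9.8 m/s² × 23140 m = 6.168×10^8 Pa = 89462 psi
serpentinite: 2570 kg/m³ × 9.8 m/s² × 5985 m = 1.507×10^8 Pa = 21863 psi
Total = 9501 + 748.6 + 89462 + 21863 = 1.2157×10^5 psi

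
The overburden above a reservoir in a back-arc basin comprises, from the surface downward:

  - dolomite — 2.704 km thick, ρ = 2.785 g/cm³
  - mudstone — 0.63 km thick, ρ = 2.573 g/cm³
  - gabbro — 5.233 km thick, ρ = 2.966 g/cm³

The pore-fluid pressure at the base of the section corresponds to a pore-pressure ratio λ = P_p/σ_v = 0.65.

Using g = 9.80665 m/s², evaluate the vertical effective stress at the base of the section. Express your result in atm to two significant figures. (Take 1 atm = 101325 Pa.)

Overburden (lithostatic) stress σ_v:
dolomite: 2785 kg/m³ × 9.80665 m/s² × 2704 m = 7.385×10^7 Pa = 73.85 MPa
mudstone: 2573 kg/m³ × 9.80665 m/s² × 630 m = 1.590×10^7 Pa = 15.90 MPa
gabbro: 2966 kg/m³ × 9.80665 m/s² × 5233 m = 1.522×10^8 Pa = 152.2 MPa
Total = 73.85 + 15.90 + 152.2 = 241.96 MPa
Pore pressure P_p = λ·σ_v = 0.65 × 242.0 MPa = 157.3 MPa
Effective stress σ' = σ_v − P_p = 242.0 − 157.3 = 84.685 MPa = 835.77 atm

840 atm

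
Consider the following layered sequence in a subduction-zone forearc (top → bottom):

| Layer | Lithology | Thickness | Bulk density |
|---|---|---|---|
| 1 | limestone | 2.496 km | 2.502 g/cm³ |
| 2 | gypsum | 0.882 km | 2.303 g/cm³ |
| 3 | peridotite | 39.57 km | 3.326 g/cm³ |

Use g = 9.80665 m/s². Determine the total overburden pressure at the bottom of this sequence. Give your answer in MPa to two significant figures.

limestone: 2502 kg/m³ × 9.80665 m/s² × 2496 m = 6.124×10^7 Pa = 61.24 MPa
gypsum: 2303 kg/m³ × 9.80665 m/s² × 882 m = 1.992×10^7 Pa = 19.92 MPa
peridotite: 3326 kg/m³ × 9.80665 m/s² × 39570 m = 1.291×10^9 Pa = 1291 MPa
Total = 61.24 + 19.92 + 1291 = 1371.8 MPa

1400 MPa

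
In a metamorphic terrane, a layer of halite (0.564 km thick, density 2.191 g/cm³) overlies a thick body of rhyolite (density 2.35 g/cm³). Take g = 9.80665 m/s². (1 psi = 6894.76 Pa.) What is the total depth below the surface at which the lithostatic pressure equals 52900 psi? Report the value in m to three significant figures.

15900 m

Pressure at base of upper layers: 2191×9.80665×564 = 1.212×10^7 Pa = 1758 psi
Remaining pressure to be supplied by rhyolite: 3.647×10^8 − 1.212×10^7 = 3.526×10^8 Pa
Additional depth in rhyolite = 3.526×10^8 Pa / (2350 kg/m³ × 9.80665 m/s²) = 15301 m
Total depth = 564 m + 15301 m = 15865 m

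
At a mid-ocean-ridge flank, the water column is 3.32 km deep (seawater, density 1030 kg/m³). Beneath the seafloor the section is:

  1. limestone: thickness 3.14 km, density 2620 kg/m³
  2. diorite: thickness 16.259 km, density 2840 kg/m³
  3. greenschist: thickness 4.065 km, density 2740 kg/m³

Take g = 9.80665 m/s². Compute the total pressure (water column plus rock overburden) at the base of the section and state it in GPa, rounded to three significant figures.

seawater: 1030 kg/m³ × 9.80665 m/s² × 3320 m = 3.353×10^7 Pa = 0.03353 GPa
limestone: 2620 kg/m³ × 9.80665 m/s² × 3140 m = 8.068×10^7 Pa = 0.08068 GPa
diorite: 2840 kg/m³ × 9.80665 m/s² × 16259 m = 4.528×10^8 Pa = 0.4528 GPa
greenschist: 2740 kg/m³ × 9.80665 m/s² × 4065 m = 1.092×10^8 Pa = 0.1092 GPa
Total = 0.03353 + 0.08068 + 0.4528 + 0.1092 = 0.67627 GPa

0.676 GPa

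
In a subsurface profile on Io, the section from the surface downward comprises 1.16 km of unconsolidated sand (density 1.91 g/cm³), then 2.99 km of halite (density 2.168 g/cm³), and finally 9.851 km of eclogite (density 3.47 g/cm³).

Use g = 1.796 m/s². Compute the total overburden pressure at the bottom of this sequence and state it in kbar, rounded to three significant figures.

unconsolidated sand: 1910 kg/m³ × 1.796 m/s² × 1160 m = 3.979×10^6 Pa = 0.03979 kbar
halite: 2168 kg/m³ × 1.796 m/s² × 2990 m = 1.164×10^7 Pa = 0.1164 kbar
eclogite: 3470 kg/m³ × 1.796 m/s² × 9851 m = 6.139×10^7 Pa = 0.6139 kbar
Total = 0.03979 + 0.1164 + 0.6139 = 0.77014 kbar

0.770 kbar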